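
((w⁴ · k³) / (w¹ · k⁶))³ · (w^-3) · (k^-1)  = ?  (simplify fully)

w⁶/k^10

Inside the bracket: w³ · (k^-3)
Raise to the power 3: w⁹ · (k^-9)
Multiply by (w^-3) · (k^-1): add exponents.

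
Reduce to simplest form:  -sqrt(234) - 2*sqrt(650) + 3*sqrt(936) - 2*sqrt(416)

-3*sqrt(26)

sqrt(234) = 3*sqrt(26); 2*sqrt(650) = 10*sqrt(26); 3*sqrt(936) = 18*sqrt(26); 2*sqrt(416) = 8*sqrt(26)
Combine: (-3 - 10 + 18 - 8)·sqrt(26) = -3*sqrt(26)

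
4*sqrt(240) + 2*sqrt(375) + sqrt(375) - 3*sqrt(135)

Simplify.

22*sqrt(15)

4*sqrt(240) = 16*sqrt(15); 2*sqrt(375) = 10*sqrt(15); sqrt(375) = 5*sqrt(15); 3*sqrt(135) = 9*sqrt(15)
Combine: (16 + 10 + 5 - 9)·sqrt(15) = 22*sqrt(15)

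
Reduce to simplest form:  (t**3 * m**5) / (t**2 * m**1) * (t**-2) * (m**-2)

Quotient: t**1 * m**4
Multiply by (t**-2) * (m**-2): add exponents.

m**2/t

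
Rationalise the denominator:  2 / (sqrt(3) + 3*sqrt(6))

Multiply numerator and denominator by -sqrt(3) + 3*sqrt(6).
Denominator becomes 51; numerator becomes -2*sqrt(3) + 6*sqrt(6).

(-2*sqrt(3) + 6*sqrt(6))/51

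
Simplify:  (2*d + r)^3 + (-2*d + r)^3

Binomially expand both and collect terms in r, (2*d).

2*r*(12*d^2 + r^2)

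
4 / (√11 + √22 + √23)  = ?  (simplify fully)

Group as (√11 + √22) + √23; multiply by (√11 + √22) - √23, then rationalise the remaining surd.

(-22*√46 + 10*√23 + 12*√22 + 34*√11)/217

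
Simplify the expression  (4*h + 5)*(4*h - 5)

(4*h)^2 - (5)^2 = 16*h^2 - 25.

16*h^2 - 25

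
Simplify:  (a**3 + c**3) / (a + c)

a**2 - a*c + c**2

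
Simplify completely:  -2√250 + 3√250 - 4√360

-19*√10

2√250 = 10*√10; 3√250 = 15*√10; 4√360 = 24*√10
Combine: (-10 + 15 - 24)·√10 = -19*√10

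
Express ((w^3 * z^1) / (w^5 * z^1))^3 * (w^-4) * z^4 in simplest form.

Inside the bracket: (w^-2)
Raise to the power 3: (w^-6)
Multiply by (w^-4) * z^4: add exponents.

z^4/w^10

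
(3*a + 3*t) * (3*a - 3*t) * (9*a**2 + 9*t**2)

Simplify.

Pair the conjugate factors: ((3*a)+(3*t))((3*a)-(3*t)) = 9*a**2 - 9*t**2, then repeat with the next factor.

81*a**4 - 81*t**4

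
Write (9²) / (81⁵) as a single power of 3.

3^(-16)

9² = 3^4; 81⁵ = 3^20
Combine exponents: 3^(-16)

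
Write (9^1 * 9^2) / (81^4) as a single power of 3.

9^1 = 3^2; 9^2 = 3^4; 81^4 = 3^16
Combine exponents: 3^(-10)

3^(-10)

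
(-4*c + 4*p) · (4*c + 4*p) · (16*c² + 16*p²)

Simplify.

-256*c⁴ + 256*p⁴

Telescope via difference of squares: ((4*p)+(4*c))((4*p)-(4*c)) = -16*c² + 16*p², then repeat with the next factor.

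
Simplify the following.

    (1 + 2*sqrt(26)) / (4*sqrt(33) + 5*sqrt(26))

(-8*sqrt(858) - 4*sqrt(33) + 5*sqrt(26) + 260)/122

Multiply numerator and denominator by -4*sqrt(33) + 5*sqrt(26).
Denominator becomes 122; numerator becomes -8*sqrt(858) - 4*sqrt(33) + 5*sqrt(26) + 260.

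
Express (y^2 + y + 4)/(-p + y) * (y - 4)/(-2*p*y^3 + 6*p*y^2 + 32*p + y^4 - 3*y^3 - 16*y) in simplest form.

Factor: -2*p*y^3 + 6*p*y^2 + 32*p + y^4 - 3*y^3 - 16*y = (-2*p + y)*(y^2 + y + 4)*(y - 4)
Cancel the common factors (y^2 + y + 4), (y - 4).

1/(2*p^2 - 3*p*y + y^2)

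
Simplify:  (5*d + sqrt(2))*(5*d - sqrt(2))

25*d^2 - 2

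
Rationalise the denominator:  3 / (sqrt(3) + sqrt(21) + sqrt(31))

(-18*sqrt(217) - 21*sqrt(31) + 39*sqrt(21) + 147*sqrt(3))/203

Group as (sqrt(21) + sqrt(31)) + sqrt(3); multiply by (sqrt(21) + sqrt(31)) - sqrt(3), then rationalise the remaining surd.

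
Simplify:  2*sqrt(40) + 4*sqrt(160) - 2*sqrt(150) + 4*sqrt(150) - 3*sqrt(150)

2*sqrt(40) = 4*sqrt(10); 4*sqrt(160) = 16*sqrt(10); 2*sqrt(150) = 10*sqrt(6); 4*sqrt(150) = 20*sqrt(6); 3*sqrt(150) = 15*sqrt(6)

-5*sqrt(6) + 20*sqrt(10)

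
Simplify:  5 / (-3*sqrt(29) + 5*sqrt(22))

(15*sqrt(29) + 25*sqrt(22))/289

Multiply numerator and denominator by 3*sqrt(29) + 5*sqrt(22).
Denominator becomes 289; numerator becomes 15*sqrt(29) + 25*sqrt(22).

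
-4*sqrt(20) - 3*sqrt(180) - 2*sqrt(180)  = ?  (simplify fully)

-38*sqrt(5)

4*sqrt(20) = 8*sqrt(5); 3*sqrt(180) = 18*sqrt(5); 2*sqrt(180) = 12*sqrt(5)
Combine: (-8 - 18 - 12)·sqrt(5) = -38*sqrt(5)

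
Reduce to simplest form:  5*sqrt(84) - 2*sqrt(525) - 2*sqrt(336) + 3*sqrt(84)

-2*sqrt(21)

5*sqrt(84) = 10*sqrt(21); 2*sqrt(525) = 10*sqrt(21); 2*sqrt(336) = 8*sqrt(21); 3*sqrt(84) = 6*sqrt(21)
Combine: (10 - 10 - 8 + 6)·sqrt(21) = -2*sqrt(21)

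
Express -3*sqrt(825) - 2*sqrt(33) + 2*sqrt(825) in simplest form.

-7*sqrt(33)

3*sqrt(825) = 15*sqrt(33); 2*sqrt(33) = 2*sqrt(33); 2*sqrt(825) = 10*sqrt(33)
Combine: (-15 - 2 + 10)·sqrt(33) = -7*sqrt(33)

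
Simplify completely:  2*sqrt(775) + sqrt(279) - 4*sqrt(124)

5*sqrt(31)

2*sqrt(775) = 10*sqrt(31); sqrt(279) = 3*sqrt(31); 4*sqrt(124) = 8*sqrt(31)
Combine: (10 + 3 - 8)·sqrt(31) = 5*sqrt(31)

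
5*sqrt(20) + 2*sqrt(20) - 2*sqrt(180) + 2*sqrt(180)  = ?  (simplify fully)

14*sqrt(5)

5*sqrt(20) = 10*sqrt(5); 2*sqrt(20) = 4*sqrt(5); 2*sqrt(180) = 12*sqrt(5); 2*sqrt(180) = 12*sqrt(5)
Combine: (10 + 4 - 12 + 12)·sqrt(5) = 14*sqrt(5)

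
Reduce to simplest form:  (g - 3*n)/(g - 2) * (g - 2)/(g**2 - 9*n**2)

1/(g + 3*n)

Factor: g**2 - 9*n**2 = (g + 3*n)*(g - 3*n)
Cancel the common factors (g - 3*n), (g - 2).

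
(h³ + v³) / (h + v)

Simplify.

Apply the sum-of-cubes factorisation and cancel (h + v).

h² - h*v + v²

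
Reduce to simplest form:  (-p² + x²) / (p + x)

Factor x^2 - p^2 and cancel (p + x).

-p + x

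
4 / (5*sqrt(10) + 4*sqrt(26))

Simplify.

Multiply numerator and denominator by -4*sqrt(26) + 5*sqrt(10).
Denominator becomes -166; numerator becomes -16*sqrt(26) + 20*sqrt(10).

(-10*sqrt(10) + 8*sqrt(26))/83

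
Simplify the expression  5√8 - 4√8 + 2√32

10*√2

5√8 = 10*√2; 4√8 = 8*√2; 2√32 = 8*√2
Combine: (10 - 8 + 8)·√2 = 10*√2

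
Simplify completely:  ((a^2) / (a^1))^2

a^2

Inside the bracket: a^1
Raise to the power 2: a^2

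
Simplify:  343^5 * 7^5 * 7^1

7^21

343^5 = 7^15; 7^5 = 7^5; 7^1 = 7^1
Combine exponents: 7^21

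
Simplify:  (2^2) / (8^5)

2^2 = 2^2; 8^5 = 2^15
Combine exponents: 2^(-13)

2^(-13)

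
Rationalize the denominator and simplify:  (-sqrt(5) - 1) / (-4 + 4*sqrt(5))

(-3 - sqrt(5))/8

Multiply numerator and denominator by -4*sqrt(5) - 4.
Denominator becomes -64; numerator becomes 8*sqrt(5) + 24.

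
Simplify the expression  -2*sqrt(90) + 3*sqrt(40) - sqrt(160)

2*sqrt(90) = 6*sqrt(10); 3*sqrt(40) = 6*sqrt(10); sqrt(160) = 4*sqrt(10)
Combine: (-6 + 6 - 4)·sqrt(10) = -4*sqrt(10)

-4*sqrt(10)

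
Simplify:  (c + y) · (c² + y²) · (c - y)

Telescope via difference of squares: (c+y)(c-y) = c² - y², then repeat with the next factor.

c⁴ - y⁴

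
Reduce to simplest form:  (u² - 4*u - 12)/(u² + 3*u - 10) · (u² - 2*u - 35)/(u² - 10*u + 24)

Factor: u² - 4*u - 12 = (u - 6)·(u + 2);  u² + 3*u - 10 = (u + 5)·(u - 2);  u² - 2*u - 35 = (u + 5)·(u - 7);  u² - 10*u + 24 = (u - 6)·(u - 4)
Cancel the common factors (u + 5), (u - 6).

(u² - 5*u - 14)/(u² - 6*u + 8)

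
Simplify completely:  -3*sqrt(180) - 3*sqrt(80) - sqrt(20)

-32*sqrt(5)

3*sqrt(180) = 18*sqrt(5); 3*sqrt(80) = 12*sqrt(5); sqrt(20) = 2*sqrt(5)
Combine: (-18 - 12 - 2)·sqrt(5) = -32*sqrt(5)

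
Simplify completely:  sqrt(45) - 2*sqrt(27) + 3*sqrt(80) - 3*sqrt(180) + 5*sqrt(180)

-6*sqrt(3) + 27*sqrt(5)

sqrt(45) = 3*sqrt(5); 2*sqrt(27) = 6*sqrt(3); 3*sqrt(80) = 12*sqrt(5); 3*sqrt(180) = 18*sqrt(5); 5*sqrt(180) = 30*sqrt(5)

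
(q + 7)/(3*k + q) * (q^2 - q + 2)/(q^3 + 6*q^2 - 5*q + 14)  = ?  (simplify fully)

Factor: q^3 + 6*q^2 - 5*q + 14 = (q^2 - q + 2)*(q + 7)
Cancel the common factors (q^2 - q + 2), (q + 7).

1/(3*k + q)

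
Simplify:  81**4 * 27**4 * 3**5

3**33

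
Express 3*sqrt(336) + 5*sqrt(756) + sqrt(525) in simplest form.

3*sqrt(336) = 12*sqrt(21); 5*sqrt(756) = 30*sqrt(21); sqrt(525) = 5*sqrt(21)
Combine: (12 + 30 + 5)·sqrt(21) = 47*sqrt(21)

47*sqrt(21)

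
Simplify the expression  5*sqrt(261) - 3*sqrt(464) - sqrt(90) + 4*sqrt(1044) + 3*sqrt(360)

15*sqrt(10) + 27*sqrt(29)

5*sqrt(261) = 15*sqrt(29); 3*sqrt(464) = 12*sqrt(29); sqrt(90) = 3*sqrt(10); 4*sqrt(1044) = 24*sqrt(29); 3*sqrt(360) = 18*sqrt(10)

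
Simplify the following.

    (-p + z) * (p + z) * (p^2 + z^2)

Telescope via difference of squares: (z+p)(z-p) = -p^2 + z^2, then repeat with the next factor.

-p^4 + z^4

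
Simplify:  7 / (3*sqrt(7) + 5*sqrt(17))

(-21*sqrt(7) + 35*sqrt(17))/362

Multiply numerator and denominator by -5*sqrt(17) + 3*sqrt(7).
Denominator becomes -362; numerator becomes -35*sqrt(17) + 21*sqrt(7).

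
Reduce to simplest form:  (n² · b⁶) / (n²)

b⁶

Quotient: b⁶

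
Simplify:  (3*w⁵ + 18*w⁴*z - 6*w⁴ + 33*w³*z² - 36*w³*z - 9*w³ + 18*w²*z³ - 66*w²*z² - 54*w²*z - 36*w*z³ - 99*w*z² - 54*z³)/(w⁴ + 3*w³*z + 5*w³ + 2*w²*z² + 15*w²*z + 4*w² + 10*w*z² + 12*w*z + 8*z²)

(3*w² + 9*w*z - 9*w - 27*z)/(w + 4)

Factor: 3*w⁵ + 18*w⁴*z - 6*w⁴ + 33*w³*z² - 36*w³*z - 9*w³ + 18*w²*z³ - 66*w²*z² - 54*w²*z - 36*w*z³ - 99*w*z² - 54*z³ = 3·(w + z)·(w + 1)·(w + 2*z)·(w - 3)·(w + 3*z);  w⁴ + 3*w³*z + 5*w³ + 2*w²*z² + 15*w²*z + 4*w² + 10*w*z² + 12*w*z + 8*z² = (w + 4)·(w + 2*z)·(w + 1)·(w + z)
Cancel the common factors (w + 1), (w + z), (w + 2*z).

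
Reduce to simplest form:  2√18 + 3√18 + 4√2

2√18 = 6*√2; 3√18 = 9*√2; 4√2 = 4*√2
Combine: (6 + 9 + 4)·√2 = 19*√2

19*√2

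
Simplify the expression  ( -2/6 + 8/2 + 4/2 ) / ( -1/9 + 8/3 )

51/23

Numerator: -2/6 + 8/2 + 4/2 = 17/3
Denominator: -1/9 + 8/3 = 23/9
Divide: (17/3) · (9/23) = 51/23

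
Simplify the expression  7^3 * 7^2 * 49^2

7^9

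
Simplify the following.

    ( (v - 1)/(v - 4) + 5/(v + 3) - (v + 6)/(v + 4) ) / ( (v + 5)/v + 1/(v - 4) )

Numerator: (v - 1)/(v - 4) + 5/(v + 3) - (v + 6)/(v + 4) = (6*v^2 + 23*v - 20)/(v^3 + 3*v^2 - 16*v - 48)
Denominator: (v + 5)/v + 1/(v - 4) = (v^2 + 2*v - 20)/(v^2 - 4*v)
Divide: ((6*v^2 + 23*v - 20)/(v^3 + 3*v^2 - 16*v - 48)) · ((v^2 - 4*v)/(v^2 + 2*v - 20)) = (6*v^3 + 23*v^2 - 20*v)/(v^4 + 9*v^3 + 6*v^2 - 116*v - 240)

(6*v^3 + 23*v^2 - 20*v)/(v^4 + 9*v^3 + 6*v^2 - 116*v - 240)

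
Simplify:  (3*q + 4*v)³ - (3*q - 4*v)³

Only the odd-power cross terms survive.

216*q²*v + 128*v³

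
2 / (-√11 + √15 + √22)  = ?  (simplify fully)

Group as (√15 + √22) - √11; multiply by (√15 + √22) + √11, then rationalise the remaining surd.

(-13*√11 + 2*√22 + 9*√15 + 11*√30)/161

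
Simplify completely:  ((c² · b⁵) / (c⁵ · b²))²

Inside the bracket: (c^-3) · b³
Raise to the power 2: (c^-6) · b⁶

b⁶/c⁶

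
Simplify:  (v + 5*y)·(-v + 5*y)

-v² + 25*y²

Product of conjugates: (P+Q)(P-Q) = P^2 - Q^2.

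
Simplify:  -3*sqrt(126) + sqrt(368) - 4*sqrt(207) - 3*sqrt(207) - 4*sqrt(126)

-17*sqrt(23) - 21*sqrt(14)

3*sqrt(126) = 9*sqrt(14); sqrt(368) = 4*sqrt(23); 4*sqrt(207) = 12*sqrt(23); 3*sqrt(207) = 9*sqrt(23); 4*sqrt(126) = 12*sqrt(14)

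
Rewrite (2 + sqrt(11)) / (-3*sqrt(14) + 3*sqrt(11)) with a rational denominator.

Multiply numerator and denominator by 3*sqrt(11) + 3*sqrt(14).
Denominator becomes -27; numerator becomes 6*sqrt(11) + 6*sqrt(14) + 33 + 3*sqrt(154).

(-sqrt(154) - 11 - 2*sqrt(14) - 2*sqrt(11))/9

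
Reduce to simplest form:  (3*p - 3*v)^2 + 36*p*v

9*(p + v)^2

Expand the square and combine the 36*p*v term.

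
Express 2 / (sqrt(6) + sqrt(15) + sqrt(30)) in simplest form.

(-40*sqrt(3) - 6*sqrt(30) + 14*sqrt(15) + 26*sqrt(6))/93

Group as (sqrt(6) + sqrt(15)) + sqrt(30); multiply by (sqrt(6) + sqrt(15)) - sqrt(30), then rationalise the remaining surd.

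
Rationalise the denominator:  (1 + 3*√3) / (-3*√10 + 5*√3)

Multiply numerator and denominator by 5*√3 + 3*√10.
Denominator becomes -15; numerator becomes 5*√3 + 3*√10 + 45 + 9*√30.

(-9*√30 - 45 - 3*√10 - 5*√3)/15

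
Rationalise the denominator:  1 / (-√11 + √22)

Multiply numerator and denominator by √11 + √22.
Denominator becomes 11; numerator becomes √11 + √22.

(√11 + √22)/11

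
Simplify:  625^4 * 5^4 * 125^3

625^4 = 5^16; 5^4 = 5^4; 125^3 = 5^9
Combine exponents: 5^29

5^29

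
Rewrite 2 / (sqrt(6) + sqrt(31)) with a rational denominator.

Multiply numerator and denominator by -sqrt(31) + sqrt(6).
Denominator becomes -25; numerator becomes -2*sqrt(31) + 2*sqrt(6).

(-2*sqrt(6) + 2*sqrt(31))/25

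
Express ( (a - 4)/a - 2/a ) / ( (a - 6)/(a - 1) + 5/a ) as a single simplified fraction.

(a² - 7*a + 6)/(a² - a - 5)

Numerator: (a - 4)/a - 2/a = (a - 6)/a
Denominator: (a - 6)/(a - 1) + 5/a = (a² - a - 5)/(a² - a)
Divide: ((a - 6)/a) · ((a² - a)/(a² - a - 5)) = (a² - 7*a + 6)/(a² - a - 5)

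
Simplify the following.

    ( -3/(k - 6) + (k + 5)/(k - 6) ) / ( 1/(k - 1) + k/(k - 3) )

(k^3 - 2*k^2 - 5*k + 6)/(k^3 - 6*k^2 - 3*k + 18)

Numerator: -3/(k - 6) + (k + 5)/(k - 6) = (k + 2)/(k - 6)
Denominator: 1/(k - 1) + k/(k - 3) = (k^2 - 3)/(k^2 - 4*k + 3)
Divide: ((k + 2)/(k - 6)) · ((k^2 - 4*k + 3)/(k^2 - 3)) = (k^3 - 2*k^2 - 5*k + 6)/(k^3 - 6*k^2 - 3*k + 18)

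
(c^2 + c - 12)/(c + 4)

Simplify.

Factor: c^2 + c - 12 = (c + 4)*(c - 3)
Cancel the common factor (c + 4).

c - 3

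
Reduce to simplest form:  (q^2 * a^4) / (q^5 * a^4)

q^(-3)

Quotient: (q^-3)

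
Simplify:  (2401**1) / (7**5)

2401**1 = 7**4; 7**5 = 7**5
Combine exponents: 7**(-1)

7**(-1)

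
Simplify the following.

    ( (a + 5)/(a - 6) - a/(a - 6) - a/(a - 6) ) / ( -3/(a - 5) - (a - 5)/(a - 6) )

(a^2 - 10*a + 25)/(a^2 - 7*a + 7)

Numerator: (a + 5)/(a - 6) - a/(a - 6) - a/(a - 6) = (-a + 5)/(a - 6)
Denominator: -3/(a - 5) - (a - 5)/(a - 6) = (-a^2 + 7*a - 7)/(a^2 - 11*a + 30)
Divide: ((-a + 5)/(a - 6)) · ((a^2 - 11*a + 30)/(-a^2 + 7*a - 7)) = (a^2 - 10*a + 25)/(a^2 - 7*a + 7)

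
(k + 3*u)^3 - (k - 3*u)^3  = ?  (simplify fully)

Write as f(k,(3*u)) - f(k,-(3*u)) and expand.

18*u*(k^2 + 3*u^2)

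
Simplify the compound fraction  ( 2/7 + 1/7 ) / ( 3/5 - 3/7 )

5/2

Numerator: 2/7 + 1/7 = 3/7
Denominator: 3/5 - 3/7 = 6/35
Divide: (3/7) · (35/6) = 5/2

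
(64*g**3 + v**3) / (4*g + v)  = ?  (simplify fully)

Apply the sum-of-cubes factorisation and cancel (4*g + v).

16*g**2 - 4*g*v + v**2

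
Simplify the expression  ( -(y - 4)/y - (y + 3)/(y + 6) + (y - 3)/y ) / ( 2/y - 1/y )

(-y^2 - 2*y + 6)/(y + 6)

Numerator: -(y - 4)/y - (y + 3)/(y + 6) + (y - 3)/y = (-y^2 - 2*y + 6)/(y^2 + 6*y)
Denominator: 2/y - 1/y = 1/y
Divide: ((-y^2 - 2*y + 6)/(y^2 + 6*y)) · (y) = (-y^2 - 2*y + 6)/(y + 6)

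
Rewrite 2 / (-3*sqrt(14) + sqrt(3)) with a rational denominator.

Multiply numerator and denominator by sqrt(3) + 3*sqrt(14).
Denominator becomes -123; numerator becomes 2*sqrt(3) + 6*sqrt(14).

(-6*sqrt(14) - 2*sqrt(3))/123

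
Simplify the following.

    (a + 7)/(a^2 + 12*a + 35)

Factor: a^2 + 12*a + 35 = (a + 5)*(a + 7)
Cancel the common factor (a + 7).

1/(a + 5)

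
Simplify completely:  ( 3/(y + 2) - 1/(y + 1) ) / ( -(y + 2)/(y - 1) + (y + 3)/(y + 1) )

(-2*y^2 + y + 1)/(y^2 + 7*y + 10)

Numerator: 3/(y + 2) - 1/(y + 1) = (2*y + 1)/(y^2 + 3*y + 2)
Denominator: -(y + 2)/(y - 1) + (y + 3)/(y + 1) = (-y - 5)/(y^2 - 1)
Divide: ((2*y + 1)/(y^2 + 3*y + 2)) · ((y^2 - 1)/(-y - 5)) = (-2*y^2 + y + 1)/(y^2 + 7*y + 10)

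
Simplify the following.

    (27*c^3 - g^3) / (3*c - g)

9*c^2 + 3*c*g + g^2

Apply the difference-of-cubes factorisation and cancel (3*c - g).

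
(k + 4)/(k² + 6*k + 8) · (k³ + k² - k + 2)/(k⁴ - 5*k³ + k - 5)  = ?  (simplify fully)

Factor: k² + 6*k + 8 = (k + 4)·(k + 2);  k³ + k² - k + 2 = (k + 2)·(k² - k + 1);  k⁴ - 5*k³ + k - 5 = (k - 5)·(k² - k + 1)·(k + 1)
Cancel the common factors (k² - k + 1), (k + 4), (k + 2).

1/(k² - 4*k - 5)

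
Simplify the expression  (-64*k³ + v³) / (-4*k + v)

16*k² + 4*k*v + v²

Apply the difference-of-cubes factorisation and cancel (-4*k + v).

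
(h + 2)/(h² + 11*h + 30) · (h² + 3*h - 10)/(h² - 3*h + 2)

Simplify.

(h + 2)/(h² + 5*h - 6)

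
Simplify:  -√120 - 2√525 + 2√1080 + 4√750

-10*√21 + 30*√30

√120 = 2*√30; 2√525 = 10*√21; 2√1080 = 12*√30; 4√750 = 20*√30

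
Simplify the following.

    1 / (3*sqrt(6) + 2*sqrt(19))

(-3*sqrt(6) + 2*sqrt(19))/22

Multiply numerator and denominator by -3*sqrt(6) + 2*sqrt(19).
Denominator becomes 22; numerator becomes -3*sqrt(6) + 2*sqrt(19).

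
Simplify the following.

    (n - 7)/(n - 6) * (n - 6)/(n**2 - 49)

1/(n + 7)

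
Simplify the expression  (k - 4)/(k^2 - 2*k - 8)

1/(k + 2)

Factor: k^2 - 2*k - 8 = (k - 4)*(k + 2)
Cancel the common factor (k - 4).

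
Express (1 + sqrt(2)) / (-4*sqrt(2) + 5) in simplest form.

Multiply numerator and denominator by 5 + 4*sqrt(2).
Denominator becomes -7; numerator becomes 9*sqrt(2) + 13.

(-13 - 9*sqrt(2))/7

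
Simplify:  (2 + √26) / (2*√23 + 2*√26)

(-√598 - 2*√23 + 2*√26 + 26)/6

Multiply numerator and denominator by -2*√23 + 2*√26.
Denominator becomes 12; numerator becomes -2*√598 - 4*√23 + 4*√26 + 52.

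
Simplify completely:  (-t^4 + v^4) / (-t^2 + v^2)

t^2 + v^2

Difference of fourth powers: factor out (-t^2 + v^2).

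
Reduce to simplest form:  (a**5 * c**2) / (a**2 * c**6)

a**3/c**4

Quotient: a**3 * (c**-4)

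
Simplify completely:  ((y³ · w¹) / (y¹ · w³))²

y⁴/w⁴

Inside the bracket: y² · (w^-2)
Raise to the power 2: y⁴ · (w^-4)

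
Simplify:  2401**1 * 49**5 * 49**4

7**22

2401**1 = 7**4; 49**5 = 7**10; 49**4 = 7**8
Combine exponents: 7**22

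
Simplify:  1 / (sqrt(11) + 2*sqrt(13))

Multiply numerator and denominator by -2*sqrt(13) + sqrt(11).
Denominator becomes -41; numerator becomes -2*sqrt(13) + sqrt(11).

(-sqrt(11) + 2*sqrt(13))/41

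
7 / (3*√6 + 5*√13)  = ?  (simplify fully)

Multiply numerator and denominator by -3*√6 + 5*√13.
Denominator becomes 271; numerator becomes -21*√6 + 35*√13.

(-21*√6 + 35*√13)/271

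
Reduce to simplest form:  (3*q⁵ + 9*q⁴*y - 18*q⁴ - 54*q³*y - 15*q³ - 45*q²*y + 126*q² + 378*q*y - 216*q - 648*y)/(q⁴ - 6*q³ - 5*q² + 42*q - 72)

3*q + 9*y

Factor: 3*q⁵ + 9*q⁴*y - 18*q⁴ - 54*q³*y - 15*q³ - 45*q²*y + 126*q² + 378*q*y - 216*q - 648*y = 3·(q + 3*y)·(q - 6)·(q² - 3*q + 4)·(q + 3);  q⁴ - 6*q³ - 5*q² + 42*q - 72 = (q - 6)·(q + 3)·(q² - 3*q + 4)
Cancel the common factors (q² - 3*q + 4), (q + 3), (q - 6).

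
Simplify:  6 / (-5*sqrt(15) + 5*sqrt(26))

(6*sqrt(15) + 6*sqrt(26))/55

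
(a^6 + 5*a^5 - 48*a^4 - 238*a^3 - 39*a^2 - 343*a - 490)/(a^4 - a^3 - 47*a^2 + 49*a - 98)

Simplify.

Factor: a^6 + 5*a^5 - 48*a^4 - 238*a^3 - 39*a^2 - 343*a - 490 = (a^2 - a + 2)*(a + 5)*(a - 7)*(a + 7)*(a + 1);  a^4 - a^3 - 47*a^2 + 49*a - 98 = (a - 7)*(a + 7)*(a^2 - a + 2)
Cancel the common factors (a^2 - a + 2), (a - 7), (a + 7).

a^2 + 6*a + 5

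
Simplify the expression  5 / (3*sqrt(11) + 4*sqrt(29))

(-3*sqrt(11) + 4*sqrt(29))/73

Multiply numerator and denominator by -3*sqrt(11) + 4*sqrt(29).
Denominator becomes 365; numerator becomes -15*sqrt(11) + 20*sqrt(29).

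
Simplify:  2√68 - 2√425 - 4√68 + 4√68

2√68 = 4*√17; 2√425 = 10*√17; 4√68 = 8*√17; 4√68 = 8*√17
Combine: (4 - 10 - 8 + 8)·√17 = -6*√17

-6*√17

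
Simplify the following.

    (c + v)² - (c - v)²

4*c*v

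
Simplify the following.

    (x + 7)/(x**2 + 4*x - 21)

Factor: x**2 + 4*x - 21 = (x - 3)*(x + 7)
Cancel the common factor (x + 7).

1/(x - 3)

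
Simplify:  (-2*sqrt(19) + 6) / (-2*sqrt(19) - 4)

Multiply numerator and denominator by -4 + 2*sqrt(19).
Denominator becomes -60; numerator becomes -100 + 20*sqrt(19).

(-sqrt(19) + 5)/3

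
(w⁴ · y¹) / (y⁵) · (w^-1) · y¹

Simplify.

Quotient: w⁴ · (y^-4)
Multiply by (w^-1) · y¹: add exponents.

w³/y³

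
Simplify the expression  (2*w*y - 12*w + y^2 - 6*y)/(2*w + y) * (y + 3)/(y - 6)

y + 3

Factor: 2*w*y - 12*w + y^2 - 6*y = (2*w + y)*(y - 6)
Cancel the common factors (2*w + y), (y - 6).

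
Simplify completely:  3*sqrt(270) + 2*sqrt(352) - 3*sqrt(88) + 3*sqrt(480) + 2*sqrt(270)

2*sqrt(22) + 27*sqrt(30)

3*sqrt(270) = 9*sqrt(30); 2*sqrt(352) = 8*sqrt(22); 3*sqrt(88) = 6*sqrt(22); 3*sqrt(480) = 12*sqrt(30); 2*sqrt(270) = 6*sqrt(30)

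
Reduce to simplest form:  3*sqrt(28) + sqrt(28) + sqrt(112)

12*sqrt(7)

3*sqrt(28) = 6*sqrt(7); sqrt(28) = 2*sqrt(7); sqrt(112) = 4*sqrt(7)
Combine: (6 + 2 + 4)·sqrt(7) = 12*sqrt(7)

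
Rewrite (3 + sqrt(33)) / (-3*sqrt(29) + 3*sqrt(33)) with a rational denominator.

(3*sqrt(29) + 3*sqrt(33) + sqrt(957) + 33)/12

Multiply numerator and denominator by 3*sqrt(29) + 3*sqrt(33).
Denominator becomes 36; numerator becomes 9*sqrt(29) + 9*sqrt(33) + 3*sqrt(957) + 99.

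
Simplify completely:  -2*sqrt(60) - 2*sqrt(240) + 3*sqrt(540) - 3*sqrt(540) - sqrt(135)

2*sqrt(60) = 4*sqrt(15); 2*sqrt(240) = 8*sqrt(15); 3*sqrt(540) = 18*sqrt(15); 3*sqrt(540) = 18*sqrt(15); sqrt(135) = 3*sqrt(15)
Combine: (-4 - 8 + 18 - 18 - 3)·sqrt(15) = -15*sqrt(15)

-15*sqrt(15)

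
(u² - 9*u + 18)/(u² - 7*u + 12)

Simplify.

(u - 6)/(u - 4)

Factor: u² - 9*u + 18 = (u - 3)·(u - 6);  u² - 7*u + 12 = (u - 4)·(u - 3)
Cancel the common factor (u - 3).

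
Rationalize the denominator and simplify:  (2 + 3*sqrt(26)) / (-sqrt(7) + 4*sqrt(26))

(2*sqrt(7) + 3*sqrt(182) + 8*sqrt(26) + 312)/409

Multiply numerator and denominator by sqrt(7) + 4*sqrt(26).
Denominator becomes 409; numerator becomes 2*sqrt(7) + 3*sqrt(182) + 8*sqrt(26) + 312.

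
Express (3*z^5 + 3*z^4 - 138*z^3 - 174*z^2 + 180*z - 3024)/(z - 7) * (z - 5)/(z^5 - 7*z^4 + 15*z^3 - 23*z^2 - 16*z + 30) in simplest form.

Factor: 3*z^5 + 3*z^4 - 138*z^3 - 174*z^2 + 180*z - 3024 = 3*(z - 7)*(z + 4)*(z^2 - 2*z + 6)*(z + 6);  z^5 - 7*z^4 + 15*z^3 - 23*z^2 - 16*z + 30 = (z - 1)*(z - 5)*(z + 1)*(z^2 - 2*z + 6)
Cancel the common factors (z^2 - 2*z + 6), (z - 5), (z - 7).

(3*z^2 + 30*z + 72)/(z^2 - 1)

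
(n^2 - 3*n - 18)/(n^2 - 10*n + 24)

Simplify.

Factor: n^2 - 3*n - 18 = (n + 3)*(n - 6);  n^2 - 10*n + 24 = (n - 6)*(n - 4)
Cancel the common factor (n - 6).

(n + 3)/(n - 4)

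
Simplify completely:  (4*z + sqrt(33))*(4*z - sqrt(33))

(4*z)^2 - (sqrt(33))^2 = 16*z^2 - 33.

16*z^2 - 33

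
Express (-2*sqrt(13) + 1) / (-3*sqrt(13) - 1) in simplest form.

(-5*sqrt(13) + 79)/116

Multiply numerator and denominator by -1 + 3*sqrt(13).
Denominator becomes -116; numerator becomes -79 + 5*sqrt(13).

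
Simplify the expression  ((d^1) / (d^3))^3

d^(-6)

Inside the bracket: (d^-2)
Raise to the power 3: (d^-6)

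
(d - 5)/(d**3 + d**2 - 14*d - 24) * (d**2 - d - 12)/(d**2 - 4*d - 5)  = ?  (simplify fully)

Factor: d**3 + d**2 - 14*d - 24 = (d - 4)*(d + 3)*(d + 2);  d**2 - d - 12 = (d - 4)*(d + 3);  d**2 - 4*d - 5 = (d + 1)*(d - 5)
Cancel the common factors (d - 4), (d + 3), (d - 5).

1/(d**2 + 3*d + 2)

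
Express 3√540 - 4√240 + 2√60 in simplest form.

3√540 = 18*√15; 4√240 = 16*√15; 2√60 = 4*√15
Combine: (18 - 16 + 4)·√15 = 6*√15

6*√15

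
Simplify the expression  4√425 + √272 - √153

4√425 = 20*√17; √272 = 4*√17; √153 = 3*√17
Combine: (20 + 4 - 3)·√17 = 21*√17

21*√17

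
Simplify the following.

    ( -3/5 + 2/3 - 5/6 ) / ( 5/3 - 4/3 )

-23/10

Numerator: -3/5 + 2/3 - 5/6 = -23/30
Denominator: 5/3 - 4/3 = 1/3
Divide: (-23/30) · (3) = -23/10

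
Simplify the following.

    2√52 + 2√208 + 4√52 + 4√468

2√52 = 4*√13; 2√208 = 8*√13; 4√52 = 8*√13; 4√468 = 24*√13
Combine: (4 + 8 + 8 + 24)·√13 = 44*√13

44*√13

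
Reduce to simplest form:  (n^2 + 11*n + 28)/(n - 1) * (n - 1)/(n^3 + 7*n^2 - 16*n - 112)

1/(n - 4)

Factor: n^2 + 11*n + 28 = (n + 7)*(n + 4);  n^3 + 7*n^2 - 16*n - 112 = (n - 4)*(n + 7)*(n + 4)
Cancel the common factors (n + 4), (n + 7), (n - 1).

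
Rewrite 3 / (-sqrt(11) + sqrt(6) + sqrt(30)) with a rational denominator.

Group as (sqrt(6) + sqrt(30)) - sqrt(11); multiply by (sqrt(6) + sqrt(30)) + sqrt(11), then rationalise the remaining surd.

(-75*sqrt(11) - 39*sqrt(30) + 105*sqrt(6) + 36*sqrt(55))/95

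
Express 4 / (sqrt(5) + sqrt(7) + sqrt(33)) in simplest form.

(-124*sqrt(7) - 140*sqrt(5) + 8*sqrt(1155) + 84*sqrt(33))/301

Group as (sqrt(5) + sqrt(7)) + sqrt(33); multiply by (sqrt(5) + sqrt(7)) - sqrt(33), then rationalise the remaining surd.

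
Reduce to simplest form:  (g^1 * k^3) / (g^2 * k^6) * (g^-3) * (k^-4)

1/(g^4*k^7)

Quotient: (g^-1) * (k^-3)
Multiply by (g^-3) * (k^-4): add exponents.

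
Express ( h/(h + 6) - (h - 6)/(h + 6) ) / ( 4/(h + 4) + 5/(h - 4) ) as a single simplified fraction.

Numerator: h/(h + 6) - (h - 6)/(h + 6) = 6/(h + 6)
Denominator: 4/(h + 4) + 5/(h - 4) = (9*h + 4)/(h^2 - 16)
Divide: (6/(h + 6)) · ((h^2 - 16)/(9*h + 4)) = (6*h^2 - 96)/(9*h^2 + 58*h + 24)

(6*h^2 - 96)/(9*h^2 + 58*h + 24)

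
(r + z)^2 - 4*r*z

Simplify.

(r - z)^2

After expansion: r^2 - 2*r*z + z^2 — a perfect-square trinomial.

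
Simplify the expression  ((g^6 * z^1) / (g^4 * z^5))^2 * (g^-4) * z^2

Inside the bracket: g^2 * (z^-4)
Raise to the power 2: g^4 * (z^-8)
Multiply by (g^-4) * z^2: add exponents.

z^(-6)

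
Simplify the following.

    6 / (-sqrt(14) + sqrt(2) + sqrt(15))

Group as (sqrt(2) + sqrt(15)) - sqrt(14); multiply by (sqrt(2) + sqrt(15)) + sqrt(14), then rationalise the remaining surd.

(-6*sqrt(14) + 2*sqrt(15) + 54*sqrt(2) + 8*sqrt(105))/37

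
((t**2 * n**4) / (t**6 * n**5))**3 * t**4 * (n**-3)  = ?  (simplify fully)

Inside the bracket: (t**-4) * (n**-1)
Raise to the power 3: (t**-12) * (n**-3)
Multiply by t**4 * (n**-3): add exponents.

1/(n**6*t**8)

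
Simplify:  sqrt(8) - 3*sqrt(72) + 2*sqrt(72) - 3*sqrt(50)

sqrt(8) = 2*sqrt(2); 3*sqrt(72) = 18*sqrt(2); 2*sqrt(72) = 12*sqrt(2); 3*sqrt(50) = 15*sqrt(2)
Combine: (2 - 18 + 12 - 15)·sqrt(2) = -19*sqrt(2)

-19*sqrt(2)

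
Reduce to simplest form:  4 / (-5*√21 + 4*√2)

Multiply numerator and denominator by 4*√2 + 5*√21.
Denominator becomes -493; numerator becomes 16*√2 + 20*√21.

(-20*√21 - 16*√2)/493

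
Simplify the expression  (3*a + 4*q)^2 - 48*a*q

(3*a - 4*q)^2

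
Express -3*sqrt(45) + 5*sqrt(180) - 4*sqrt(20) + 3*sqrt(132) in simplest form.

3*sqrt(45) = 9*sqrt(5); 5*sqrt(180) = 30*sqrt(5); 4*sqrt(20) = 8*sqrt(5); 3*sqrt(132) = 6*sqrt(33)

13*sqrt(5) + 6*sqrt(33)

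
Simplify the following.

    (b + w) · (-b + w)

-b² + w²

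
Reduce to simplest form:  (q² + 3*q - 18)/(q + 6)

Factor: q² + 3*q - 18 = (q - 3)·(q + 6)
Cancel the common factor (q + 6).

q - 3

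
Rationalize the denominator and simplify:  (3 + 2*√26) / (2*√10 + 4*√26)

Multiply numerator and denominator by -2*√10 + 4*√26.
Denominator becomes 376; numerator becomes -8*√65 - 6*√10 + 12*√26 + 208.

(-4*√65 - 3*√10 + 6*√26 + 104)/188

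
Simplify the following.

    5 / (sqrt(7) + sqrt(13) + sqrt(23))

(-2*sqrt(2093) - 3*sqrt(23) + 17*sqrt(13) + 29*sqrt(7))/71

Group as (sqrt(7) + sqrt(13)) + sqrt(23); multiply by (sqrt(7) + sqrt(13)) - sqrt(23), then rationalise the remaining surd.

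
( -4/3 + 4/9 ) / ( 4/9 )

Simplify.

-2

Numerator: -4/3 + 4/9 = -8/9
Denominator: 4/9 = 4/9
Divide: (-8/9) · (9/4) = -2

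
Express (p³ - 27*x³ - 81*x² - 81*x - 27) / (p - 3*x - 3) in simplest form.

Apply the difference-of-cubes factorisation and cancel (p - 3*x - 3).

p² + 3*p*x + 3*p + 9*x² + 18*x + 9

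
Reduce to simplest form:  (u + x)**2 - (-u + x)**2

4*u*x

Write as f(x,u) - f(x,-u) and expand.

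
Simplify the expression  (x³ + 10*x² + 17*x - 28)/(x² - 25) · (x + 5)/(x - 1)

(x² + 11*x + 28)/(x - 5)

Factor: x³ + 10*x² + 17*x - 28 = (x + 7)·(x + 4)·(x - 1);  x² - 25 = (x + 5)·(x - 5)
Cancel the common factors (x - 1), (x + 5).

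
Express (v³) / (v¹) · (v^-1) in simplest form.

v

Quotient: v²
Multiply by (v^-1): add exponents.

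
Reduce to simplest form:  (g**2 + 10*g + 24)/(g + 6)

g + 4

Factor: g**2 + 10*g + 24 = (g + 6)*(g + 4)
Cancel the common factor (g + 6).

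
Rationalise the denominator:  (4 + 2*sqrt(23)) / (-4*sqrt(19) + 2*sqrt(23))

(-2*sqrt(437) - 23 - 4*sqrt(19) - 2*sqrt(23))/53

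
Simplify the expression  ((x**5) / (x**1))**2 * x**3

x**11

Inside the bracket: x**4
Raise to the power 2: x**8
Multiply by x**3: add exponents.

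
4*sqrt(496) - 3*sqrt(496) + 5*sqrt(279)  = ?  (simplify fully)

19*sqrt(31)

4*sqrt(496) = 16*sqrt(31); 3*sqrt(496) = 12*sqrt(31); 5*sqrt(279) = 15*sqrt(31)
Combine: (16 - 12 + 15)·sqrt(31) = 19*sqrt(31)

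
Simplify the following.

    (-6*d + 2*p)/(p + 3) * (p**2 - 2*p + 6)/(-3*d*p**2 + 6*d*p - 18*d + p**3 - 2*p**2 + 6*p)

Factor: -6*d + 2*p = 2*(-3*d + p);  -3*d*p**2 + 6*d*p - 18*d + p**3 - 2*p**2 + 6*p = (-3*d + p)*(p**2 - 2*p + 6)
Cancel the common factors (p**2 - 2*p + 6), (-3*d + p).

2/(p + 3)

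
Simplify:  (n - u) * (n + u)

Pair the conjugate factors: (n+u)(n-u) = n^2 - u^2.

n^2 - u^2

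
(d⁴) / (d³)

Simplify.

Quotient: d¹

d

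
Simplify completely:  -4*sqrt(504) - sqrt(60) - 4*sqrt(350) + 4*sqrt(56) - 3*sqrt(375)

-36*sqrt(14) - 17*sqrt(15)

4*sqrt(504) = 24*sqrt(14); sqrt(60) = 2*sqrt(15); 4*sqrt(350) = 20*sqrt(14); 4*sqrt(56) = 8*sqrt(14); 3*sqrt(375) = 15*sqrt(15)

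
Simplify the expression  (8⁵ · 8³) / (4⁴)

2^16

8⁵ = 2^15; 8³ = 2^9; 4⁴ = 2^8
Combine exponents: 2^16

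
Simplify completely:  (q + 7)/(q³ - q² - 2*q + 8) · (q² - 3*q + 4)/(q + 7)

1/(q + 2)

Factor: q³ - q² - 2*q + 8 = (q² - 3*q + 4)·(q + 2)
Cancel the common factors (q² - 3*q + 4), (q + 7).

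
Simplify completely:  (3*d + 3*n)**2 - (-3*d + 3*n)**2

Binomially expand both and collect terms in (3*n), (3*d).

36*d*n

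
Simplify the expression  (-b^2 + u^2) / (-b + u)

b + u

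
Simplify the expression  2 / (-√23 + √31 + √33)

Group as (√31 + √33) - √23; multiply by (√31 + √33) + √23, then rationalise the remaining surd.

(-82*√23 + 42*√33 + 50*√31 + 4*√23529)/2411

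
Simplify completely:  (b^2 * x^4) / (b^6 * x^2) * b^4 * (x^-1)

x

Quotient: (b^-4) * x^2
Multiply by b^4 * (x^-1): add exponents.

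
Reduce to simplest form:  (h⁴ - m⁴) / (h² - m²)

Factor h^4 - m^4 and cancel (h² - m²).

h² + m²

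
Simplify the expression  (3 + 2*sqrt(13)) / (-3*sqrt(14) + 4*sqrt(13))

Multiply numerator and denominator by 3*sqrt(14) + 4*sqrt(13).
Denominator becomes 82; numerator becomes 9*sqrt(14) + 12*sqrt(13) + 6*sqrt(182) + 104.

(9*sqrt(14) + 12*sqrt(13) + 6*sqrt(182) + 104)/82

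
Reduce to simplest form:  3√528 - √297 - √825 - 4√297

3√528 = 12*√33; √297 = 3*√33; √825 = 5*√33; 4√297 = 12*√33
Combine: (12 - 3 - 5 - 12)·√33 = -8*√33

-8*√33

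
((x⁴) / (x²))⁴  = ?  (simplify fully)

Inside the bracket: x²
Raise to the power 4: x⁸

x⁸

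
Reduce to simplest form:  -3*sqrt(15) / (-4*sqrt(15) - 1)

Multiply numerator and denominator by -1 + 4*sqrt(15).
Denominator becomes -239; numerator becomes -180 + 3*sqrt(15).

(-3*sqrt(15) + 180)/239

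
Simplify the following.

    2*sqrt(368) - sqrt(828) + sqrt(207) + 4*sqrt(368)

2*sqrt(368) = 8*sqrt(23); sqrt(828) = 6*sqrt(23); sqrt(207) = 3*sqrt(23); 4*sqrt(368) = 16*sqrt(23)
Combine: (8 - 6 + 3 + 16)·sqrt(23) = 21*sqrt(23)

21*sqrt(23)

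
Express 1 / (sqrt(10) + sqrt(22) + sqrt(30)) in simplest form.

Group as (sqrt(10) + sqrt(30)) + sqrt(22); multiply by (sqrt(10) + sqrt(30)) - sqrt(22), then rationalise the remaining surd.

(-10*sqrt(66) + sqrt(30) + 9*sqrt(22) + 21*sqrt(10))/438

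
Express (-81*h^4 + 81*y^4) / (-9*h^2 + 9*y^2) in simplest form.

9*h^2 + 9*y^2

Factor (3*y)^4 - (3*h)^4 and cancel (-9*h^2 + 9*y^2).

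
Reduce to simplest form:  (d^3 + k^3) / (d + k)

Apply the sum-of-cubes factorisation and cancel (d + k).

d^2 - d*k + k^2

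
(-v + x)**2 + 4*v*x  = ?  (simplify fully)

Expanding gives v**2 + 2*v*x + x**2, a perfect square.

(v + x)**2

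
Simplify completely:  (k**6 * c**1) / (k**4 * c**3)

Quotient: k**2 * (c**-2)

k**2/c**2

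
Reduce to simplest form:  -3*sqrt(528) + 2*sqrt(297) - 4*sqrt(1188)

-30*sqrt(33)

3*sqrt(528) = 12*sqrt(33); 2*sqrt(297) = 6*sqrt(33); 4*sqrt(1188) = 24*sqrt(33)
Combine: (-12 + 6 - 24)·sqrt(33) = -30*sqrt(33)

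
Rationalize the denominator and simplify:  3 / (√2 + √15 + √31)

Group as (√2 + √31) + √15; multiply by (√2 + √31) - √15, then rationalise the remaining surd.

(-27*√15 - 66*√2 + 3*√930 + 21*√31)/38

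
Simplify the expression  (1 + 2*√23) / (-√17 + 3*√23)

Multiply numerator and denominator by √17 + 3*√23.
Denominator becomes 190; numerator becomes √17 + 3*√23 + 2*√391 + 138.

(√17 + 3*√23 + 2*√391 + 138)/190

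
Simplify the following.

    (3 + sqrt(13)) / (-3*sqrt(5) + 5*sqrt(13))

(9*sqrt(5) + 3*sqrt(65) + 15*sqrt(13) + 65)/280

Multiply numerator and denominator by 3*sqrt(5) + 5*sqrt(13).
Denominator becomes 280; numerator becomes 9*sqrt(5) + 3*sqrt(65) + 15*sqrt(13) + 65.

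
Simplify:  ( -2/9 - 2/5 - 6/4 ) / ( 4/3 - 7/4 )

Numerator: -2/9 - 2/5 - 6/4 = -191/90
Denominator: 4/3 - 7/4 = -5/12
Divide: (-191/90) · (-12/5) = 382/75

382/75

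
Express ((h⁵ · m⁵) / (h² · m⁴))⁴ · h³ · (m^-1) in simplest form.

h^15*m³

Inside the bracket: h³ · m¹
Raise to the power 4: h^12 · m⁴
Multiply by h³ · (m^-1): add exponents.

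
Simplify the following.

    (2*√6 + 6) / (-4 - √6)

(-6 - √6)/5

Multiply numerator and denominator by -4 + √6.
Denominator becomes 10; numerator becomes -12 - 2*√6.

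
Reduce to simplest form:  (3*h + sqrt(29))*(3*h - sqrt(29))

Difference of squares with P = 3*h, Q = sqrt(29).

9*h^2 - 29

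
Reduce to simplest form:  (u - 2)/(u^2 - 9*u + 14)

1/(u - 7)

Factor: u^2 - 9*u + 14 = (u - 2)*(u - 7)
Cancel the common factor (u - 2).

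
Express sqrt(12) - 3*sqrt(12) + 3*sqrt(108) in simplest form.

14*sqrt(3)

sqrt(12) = 2*sqrt(3); 3*sqrt(12) = 6*sqrt(3); 3*sqrt(108) = 18*sqrt(3)
Combine: (2 - 6 + 18)·sqrt(3) = 14*sqrt(3)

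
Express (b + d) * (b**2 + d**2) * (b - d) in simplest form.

b**4 - d**4

Pair the conjugate factors: (b+d)(b-d) = b**2 - d**2, then repeat with the next factor.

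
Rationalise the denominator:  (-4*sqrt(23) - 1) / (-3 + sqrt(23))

Multiply numerator and denominator by -sqrt(23) - 3.
Denominator becomes -14; numerator becomes 13*sqrt(23) + 95.

(-95 - 13*sqrt(23))/14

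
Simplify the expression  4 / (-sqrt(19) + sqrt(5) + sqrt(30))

Group as (sqrt(5) + sqrt(30)) - sqrt(19); multiply by (sqrt(5) + sqrt(30)) + sqrt(19), then rationalise the remaining surd.

(-8*sqrt(19) - 3*sqrt(30) + 22*sqrt(5) + 5*sqrt(114))/43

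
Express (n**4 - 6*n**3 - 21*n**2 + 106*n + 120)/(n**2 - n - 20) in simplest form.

Factor: n**4 - 6*n**3 - 21*n**2 + 106*n + 120 = (n + 1)*(n - 5)*(n + 4)*(n - 6);  n**2 - n - 20 = (n + 4)*(n - 5)
Cancel the common factors (n + 4), (n - 5).

n**2 - 5*n - 6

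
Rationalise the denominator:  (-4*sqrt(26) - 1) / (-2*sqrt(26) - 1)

(-2*sqrt(26) + 207)/103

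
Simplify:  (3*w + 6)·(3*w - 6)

9*w² - 36

Product of conjugates: (P+Q)(P-Q) = P^2 - Q^2.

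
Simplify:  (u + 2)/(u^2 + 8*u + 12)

Factor: u^2 + 8*u + 12 = (u + 6)*(u + 2)
Cancel the common factor (u + 2).

1/(u + 6)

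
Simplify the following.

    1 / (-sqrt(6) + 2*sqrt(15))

(sqrt(6) + 2*sqrt(15))/54

Multiply numerator and denominator by sqrt(6) + 2*sqrt(15).
Denominator becomes 54; numerator becomes sqrt(6) + 2*sqrt(15).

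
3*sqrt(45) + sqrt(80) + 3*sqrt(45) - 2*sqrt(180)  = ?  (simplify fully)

3*sqrt(45) = 9*sqrt(5); sqrt(80) = 4*sqrt(5); 3*sqrt(45) = 9*sqrt(5); 2*sqrt(180) = 12*sqrt(5)
Combine: (9 + 4 + 9 - 12)·sqrt(5) = 10*sqrt(5)

10*sqrt(5)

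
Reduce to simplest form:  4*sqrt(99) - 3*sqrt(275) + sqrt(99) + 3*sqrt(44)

6*sqrt(11)

4*sqrt(99) = 12*sqrt(11); 3*sqrt(275) = 15*sqrt(11); sqrt(99) = 3*sqrt(11); 3*sqrt(44) = 6*sqrt(11)
Combine: (12 - 15 + 3 + 6)·sqrt(11) = 6*sqrt(11)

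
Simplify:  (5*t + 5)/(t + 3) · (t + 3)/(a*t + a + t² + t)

5/(a + t)

Factor: 5*t + 5 = 5·(t + 1);  a*t + a + t² + t = (t + 1)·(a + t)
Cancel the common factors (t + 3), (t + 1).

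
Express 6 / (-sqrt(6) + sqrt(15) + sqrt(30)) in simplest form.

Group as (sqrt(15) + sqrt(30)) - sqrt(6); multiply by (sqrt(15) + sqrt(30)) + sqrt(6), then rationalise the remaining surd.

(-26*sqrt(6) - 6*sqrt(30) + 14*sqrt(15) + 40*sqrt(3))/31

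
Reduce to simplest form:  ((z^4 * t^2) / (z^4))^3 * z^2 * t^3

t^9*z^2

Inside the bracket: t^2
Raise to the power 3: t^6
Multiply by z^2 * t^3: add exponents.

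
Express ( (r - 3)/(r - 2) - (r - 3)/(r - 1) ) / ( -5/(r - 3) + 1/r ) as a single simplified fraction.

Numerator: (r - 3)/(r - 2) - (r - 3)/(r - 1) = (r - 3)/(r² - 3*r + 2)
Denominator: -5/(r - 3) + 1/r = (-4*r - 3)/(r² - 3*r)
Divide: ((r - 3)/(r² - 3*r + 2)) · ((r² - 3*r)/(-4*r - 3)) = (-r³ + 6*r² - 9*r)/(4*r³ - 9*r² - r + 6)

(-r³ + 6*r² - 9*r)/(4*r³ - 9*r² - r + 6)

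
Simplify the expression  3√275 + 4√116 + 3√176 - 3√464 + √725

3√275 = 15*√11; 4√116 = 8*√29; 3√176 = 12*√11; 3√464 = 12*√29; √725 = 5*√29

√29 + 27*√11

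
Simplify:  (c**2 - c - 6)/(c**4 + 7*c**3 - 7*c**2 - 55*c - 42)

Factor: c**2 - c - 6 = (c + 2)*(c - 3);  c**4 + 7*c**3 - 7*c**2 - 55*c - 42 = (c + 7)*(c - 3)*(c + 2)*(c + 1)
Cancel the common factors (c + 2), (c - 3).

1/(c**2 + 8*c + 7)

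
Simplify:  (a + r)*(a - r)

a^2 - r^2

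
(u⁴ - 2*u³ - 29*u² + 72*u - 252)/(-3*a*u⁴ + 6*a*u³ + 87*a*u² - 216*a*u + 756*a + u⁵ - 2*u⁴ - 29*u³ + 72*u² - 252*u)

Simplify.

Factor: u⁴ - 2*u³ - 29*u² + 72*u - 252 = (u - 6)·(u² - 2*u + 7)·(u + 6);  -3*a*u⁴ + 6*a*u³ + 87*a*u² - 216*a*u + 756*a + u⁵ - 2*u⁴ - 29*u³ + 72*u² - 252*u = (u - 6)·(u + 6)·(u² - 2*u + 7)·(-3*a + u)
Cancel the common factors (u² - 2*u + 7), (u + 6), (u - 6).

1/(-3*a + u)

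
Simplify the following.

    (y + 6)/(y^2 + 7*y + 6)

Factor: y^2 + 7*y + 6 = (y + 6)*(y + 1)
Cancel the common factor (y + 6).

1/(y + 1)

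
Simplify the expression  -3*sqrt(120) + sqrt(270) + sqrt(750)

2*sqrt(30)

3*sqrt(120) = 6*sqrt(30); sqrt(270) = 3*sqrt(30); sqrt(750) = 5*sqrt(30)
Combine: (-6 + 3 + 5)·sqrt(30) = 2*sqrt(30)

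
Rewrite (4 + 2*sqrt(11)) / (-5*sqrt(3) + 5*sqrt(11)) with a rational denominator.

(2*sqrt(3) + sqrt(33) + 2*sqrt(11) + 11)/20

Multiply numerator and denominator by 5*sqrt(3) + 5*sqrt(11).
Denominator becomes 200; numerator becomes 20*sqrt(3) + 10*sqrt(33) + 20*sqrt(11) + 110.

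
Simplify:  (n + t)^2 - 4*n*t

Expanding gives n^2 - 2*n*t + t^2, a perfect square.

(n - t)^2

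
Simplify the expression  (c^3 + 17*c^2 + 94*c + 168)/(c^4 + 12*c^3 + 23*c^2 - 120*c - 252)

(c + 4)/(c^2 - c - 6)

Factor: c^3 + 17*c^2 + 94*c + 168 = (c + 6)*(c + 4)*(c + 7);  c^4 + 12*c^3 + 23*c^2 - 120*c - 252 = (c + 2)*(c - 3)*(c + 6)*(c + 7)
Cancel the common factors (c + 6), (c + 7).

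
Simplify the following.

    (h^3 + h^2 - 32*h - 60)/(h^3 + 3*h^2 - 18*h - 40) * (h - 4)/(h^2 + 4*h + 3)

(h - 6)/(h^2 + 4*h + 3)

Factor: h^3 + h^2 - 32*h - 60 = (h + 5)*(h + 2)*(h - 6);  h^3 + 3*h^2 - 18*h - 40 = (h + 5)*(h + 2)*(h - 4);  h^2 + 4*h + 3 = (h + 1)*(h + 3)
Cancel the common factors (h + 5), (h + 2), (h - 4).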